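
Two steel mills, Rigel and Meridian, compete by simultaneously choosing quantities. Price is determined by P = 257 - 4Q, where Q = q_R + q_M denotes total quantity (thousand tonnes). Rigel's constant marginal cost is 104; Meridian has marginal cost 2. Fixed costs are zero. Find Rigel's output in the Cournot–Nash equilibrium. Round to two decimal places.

Rigel's profit: π_R = (257 - 4Q)q_R - (104q_R). Setting ∂π_R/∂q_R = 0: 153 - 8q_R - 4(q_M) = 0.
Meridian's profit: π_M = (257 - 4Q)q_M - (2q_M). Setting ∂π_M/∂q_M = 0: 255 - 8q_M - 4(q_R) = 0.
So q_R = (153 - 4q_M)/8 and q_M = (255 - 4q_R)/8.
Substituting one into the other gives q_R = 17/4 and q_M = 119/4.

4.25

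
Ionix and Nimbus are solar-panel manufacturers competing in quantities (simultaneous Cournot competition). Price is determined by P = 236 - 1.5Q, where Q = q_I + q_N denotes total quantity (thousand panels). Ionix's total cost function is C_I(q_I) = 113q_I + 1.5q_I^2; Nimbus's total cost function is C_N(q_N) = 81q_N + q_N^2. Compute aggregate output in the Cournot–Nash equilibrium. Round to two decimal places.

40.65

Ionix's profit: π_I = (236 - 1.5Q)q_I - (113q_I + (3/2)q_I²). Setting ∂π_I/∂q_I = 0: 123 - 6q_I - (3/2)(q_N) = 0.
Nimbus's first-order condition: 155 - 5q_N - (3/2)(q_I) = 0.
Rearranging gives the reaction functions q_I = (123 - (3/2)q_N)/6 and q_N = (155 - (3/2)q_I)/5.
Solving the pair: q_I = 510/37, q_N = 994/37.
Total output Q = 510/37 + 994/37 = 1504/37.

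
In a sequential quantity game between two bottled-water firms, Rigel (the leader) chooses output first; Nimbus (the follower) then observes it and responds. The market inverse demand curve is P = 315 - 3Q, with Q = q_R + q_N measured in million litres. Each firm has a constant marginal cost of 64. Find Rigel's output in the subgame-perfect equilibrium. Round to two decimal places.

The follower Nimbus best-responds to any q_R: π_N = (315 - 3Q)q_N - 64q_N.
Setting the follower's marginal profit to zero, 251 - 3q_R - 6q_N = 0, i.e. q_N = (251 - 3q_R)/6.
Rigel substitutes q_N(q_R) into its own profit: π_R = q_R(315 - 3q_R - (251 - 3q_R)/2) - 64q_R = (379/2 - (3/2)q_R)q_R - 64q_R.
Maximising: ∂π_R/∂q_R = 251/2 - 3q_R = 0, giving q_R = 251/6.
Then q_N = (251 - 3·(251/6))/6 = 251/12.

41.83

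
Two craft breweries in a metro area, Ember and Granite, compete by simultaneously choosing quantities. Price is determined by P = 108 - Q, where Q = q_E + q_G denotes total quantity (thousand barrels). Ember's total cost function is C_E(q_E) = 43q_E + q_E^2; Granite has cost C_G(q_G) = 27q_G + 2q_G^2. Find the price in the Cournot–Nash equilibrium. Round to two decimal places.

Ember's profit: π_E = (108 - Q)q_E - (43q_E + q_E²). Setting ∂π_E/∂q_E = 0: 65 - 4q_E - (q_G) = 0.
Granite's first-order condition: 81 - 6q_G - (q_E) = 0.
Best responses: q_E = (65 - q_G)/4, q_G = (81 - q_E)/6.
Solving the pair: q_E = 309/23, q_G = 259/23.
Total output Q = 568/23, so price P = 108 - 568/23 = 1916/23.

83.30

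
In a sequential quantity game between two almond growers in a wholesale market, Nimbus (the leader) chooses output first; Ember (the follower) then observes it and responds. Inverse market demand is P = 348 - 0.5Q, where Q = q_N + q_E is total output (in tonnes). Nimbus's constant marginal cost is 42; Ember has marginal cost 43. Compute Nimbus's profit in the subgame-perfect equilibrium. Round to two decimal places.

The follower Ember best-responds to any q_N: π_E = (348 - 0.5Q)q_E - 43q_E.
Setting the follower's marginal profit to zero, 305 - (1/2)q_N - q_E = 0, i.e. q_E = (305 - (1/2)q_N).
Nimbus substitutes q_E(q_N) into its own profit: π_N = q_N(348 - (1/2)q_N - (305 - (1/2)q_N)/2) - 42q_N = (391/2 - (1/4)q_N)q_N - 42q_N.
Maximising: ∂π_N/∂q_N = 307/2 - (1/2)q_N = 0, giving q_N = 307.
Then q_E = (305 - (1/2)·307) = 303/2.
Price P = 348 - (1/2)·(917/2) = 475/4.
Nimbus's profit: (475/4 - 42)·307 = 23562.2500.

23562.25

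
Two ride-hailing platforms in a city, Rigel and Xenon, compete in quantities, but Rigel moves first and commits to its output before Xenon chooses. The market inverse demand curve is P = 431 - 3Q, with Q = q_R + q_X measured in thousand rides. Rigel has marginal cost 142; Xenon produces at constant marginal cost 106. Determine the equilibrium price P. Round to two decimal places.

205.25

Solve by backward induction. Given q_R, the follower Xenon maximises π_X = (431 - 3q_R - 3q_X)q_X - 106q_X.
Follower FOC: 325 - 3q_R - 6q_X = 0, so q_X(q_R) = (325 - 3q_R)/6.
The leader anticipates this reaction. Substituting into P = 431 - 3Q gives P = 537/2 - (3/2)q_R, so π_R = (537/2 - (3/2)q_R)q_R - 142q_R.
The leader's first-order condition 253/2 - 3q_R = 0 yields q_R = 253/6.
Then q_X = (325 - 3·(253/6))/6 = 397/12.
Total output Q = 301/4, so price P = 431 - 3·(301/4) = 821/4.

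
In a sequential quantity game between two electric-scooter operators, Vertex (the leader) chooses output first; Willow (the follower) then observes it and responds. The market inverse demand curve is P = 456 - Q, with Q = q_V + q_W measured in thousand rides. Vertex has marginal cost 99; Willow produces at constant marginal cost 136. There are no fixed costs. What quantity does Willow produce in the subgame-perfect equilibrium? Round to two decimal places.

Solve by backward induction. Given q_V, the follower Willow maximises π_W = (456 - q_V - q_W)q_W - 136q_W.
Setting the follower's marginal profit to zero, 320 - q_V - 2q_W = 0, i.e. q_W = (320 - q_V)/2.
Vertex substitutes q_W(q_V) into its own profit: π_V = q_V(456 - q_V - (320 - q_V)/2) - 99q_V = (296 - (1/2)q_V)q_V - 99q_V.
Leader FOC: 197 - q_V = 0, so q_V = 197.
Then q_W = (320 - 197)/2 = 123/2.

61.50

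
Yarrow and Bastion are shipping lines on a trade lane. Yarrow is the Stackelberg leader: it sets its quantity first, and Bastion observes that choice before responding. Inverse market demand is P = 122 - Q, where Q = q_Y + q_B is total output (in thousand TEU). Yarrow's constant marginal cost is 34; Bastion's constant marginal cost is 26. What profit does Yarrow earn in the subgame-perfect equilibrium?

Solve by backward induction. Given q_Y, the follower Bastion maximises π_B = (122 - q_Y - q_B)q_B - 26q_B.
∂π_B/∂q_B = 96 - q_Y - 2q_B = 0 gives the reaction function q_B = (96 - q_Y)/2.
Yarrow substitutes q_B(q_Y) into its own profit: π_Y = q_Y(122 - q_Y - (96 - q_Y)/2) - 34q_Y = (74 - (1/2)q_Y)q_Y - 34q_Y.
The leader's first-order condition 40 - q_Y = 0 yields q_Y = 40.
Then q_B = (96 - 40)/2 = 28.
Price P = 122 - 68 = 54.
Yarrow's profit: (54 - 34)·40 = 800.

800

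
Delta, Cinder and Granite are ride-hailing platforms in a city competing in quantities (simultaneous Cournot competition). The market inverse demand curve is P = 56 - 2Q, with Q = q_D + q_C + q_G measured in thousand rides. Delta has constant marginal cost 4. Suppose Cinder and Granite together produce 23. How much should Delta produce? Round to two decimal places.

With rivals' combined output fixed at 23, Delta's profit is π_D = (56 - 2·23 - 2q_D)q_D - (4q_D) = (10 - 2q_D)q_D - (4q_D).
∂π_D/∂q_D = 6 - 4q_D = 0, so q_D = 3/2.

1.50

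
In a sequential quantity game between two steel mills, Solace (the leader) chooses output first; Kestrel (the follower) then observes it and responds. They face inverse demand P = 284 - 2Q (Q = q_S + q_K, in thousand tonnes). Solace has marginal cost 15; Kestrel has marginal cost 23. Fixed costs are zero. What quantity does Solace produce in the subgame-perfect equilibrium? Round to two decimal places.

69.25

The follower Kestrel best-responds to any q_S: π_K = (284 - 2Q)q_K - 23q_K.
Setting the follower's marginal profit to zero, 261 - 2q_S - 4q_K = 0, i.e. q_K = (261 - 2q_S)/4.
Solace substitutes q_K(q_S) into its own profit: π_S = q_S(284 - 2q_S - (261 - 2q_S)/2) - 15q_S = (307/2 - q_S)q_S - 15q_S.
Maximising: ∂π_S/∂q_S = 277/2 - 2q_S = 0, giving q_S = 277/4.
Then q_K = (261 - 2·(277/4))/4 = 245/8.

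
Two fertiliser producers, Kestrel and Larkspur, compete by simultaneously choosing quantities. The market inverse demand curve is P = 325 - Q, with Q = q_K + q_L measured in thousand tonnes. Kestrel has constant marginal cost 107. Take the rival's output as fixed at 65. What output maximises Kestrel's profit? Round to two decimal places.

With the rival's output fixed at 65, Kestrel's profit is π_K = (325 - 65 - q_K)q_K - (107q_K) = (260 - q_K)q_K - (107q_K).
∂π_K/∂q_K = 153 - 2q_K = 0, so q_K = 153/2.

76.50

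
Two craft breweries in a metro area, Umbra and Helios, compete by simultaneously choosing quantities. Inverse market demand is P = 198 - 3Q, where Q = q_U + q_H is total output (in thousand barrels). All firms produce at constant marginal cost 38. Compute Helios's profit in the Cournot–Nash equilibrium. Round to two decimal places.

948.15

A representative firm's profit is π_i = q_i(198 - 3Q) - 38q_i.
Setting ∂π_i/∂q_i = 0 with rivals' quantities fixed: 160 - 6q_i - 3q_j = 0.
By symmetry each firm produces the same amount; substituting q_j = q_i yields q_i = 160/9.
Price P = 198 - 3·(320/9) = 274/3.
Helios's profit: (274/3 - 38)·(160/9) = 948.1481.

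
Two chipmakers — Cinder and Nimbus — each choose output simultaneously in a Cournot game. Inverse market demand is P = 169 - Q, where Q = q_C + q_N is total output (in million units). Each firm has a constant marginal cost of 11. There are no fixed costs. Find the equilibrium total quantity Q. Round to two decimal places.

Each firm earns π_i = (169 - Q)q_i - 11q_i.
First-order condition (treating rivals' output as given): 158 - 2q_i - q_j = 0.
With identical firms every q_j equals q_i, so q_j = q_i and 158 = 3q_i, giving q_i = 158/3.
Total output Q = 158/3 + 158/3 = 316/3.

105.33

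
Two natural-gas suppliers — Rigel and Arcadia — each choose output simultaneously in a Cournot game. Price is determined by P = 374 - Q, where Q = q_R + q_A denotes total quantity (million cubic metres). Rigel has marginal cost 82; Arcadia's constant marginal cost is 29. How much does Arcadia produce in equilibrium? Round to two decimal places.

132.67

Rigel's profit: π_R = (374 - Q)q_R - (82q_R). Setting ∂π_R/∂q_R = 0: 292 - 2q_R - (q_A) = 0.
Arcadia's first-order condition: 345 - 2q_A - (q_R) = 0.
Rearranging gives the reaction functions q_R = (292 - q_A)/2 and q_A = (345 - q_R)/2.
Solving the pair: q_R = 239/3, q_A = 398/3.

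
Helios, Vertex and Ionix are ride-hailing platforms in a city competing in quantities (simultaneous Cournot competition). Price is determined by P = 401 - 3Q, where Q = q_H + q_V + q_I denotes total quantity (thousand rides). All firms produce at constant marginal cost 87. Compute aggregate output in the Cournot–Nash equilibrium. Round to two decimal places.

78.50

Each firm earns π_i = (401 - 3Q)q_i - 87q_i.
First-order condition (treating rivals' output as given): 314 - 6q_i - 3·Σ_{j≠i} q_j = 0.
With identical firms every q_j equals q_i, so Σ_{j≠i} q_j = 2q_i and 314 = 12q_i, giving q_i = 157/6.
Total output Q = 157/6 + 157/6 + 157/6 = 157/2.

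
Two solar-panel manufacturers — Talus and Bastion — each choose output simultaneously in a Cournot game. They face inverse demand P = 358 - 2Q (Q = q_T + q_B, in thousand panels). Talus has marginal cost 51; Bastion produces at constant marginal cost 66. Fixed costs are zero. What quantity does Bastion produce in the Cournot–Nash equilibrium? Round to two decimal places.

46.17

Talus's profit: π_T = (358 - 2Q)q_T - (51q_T). Setting ∂π_T/∂q_T = 0: 307 - 4q_T - 2(q_B) = 0.
Bastion's profit: π_B = (358 - 2Q)q_B - (66q_B). Setting ∂π_B/∂q_B = 0: 292 - 4q_B - 2(q_T) = 0.
Best responses: q_T = (307 - 2q_B)/4, q_B = (292 - 2q_T)/4.
Substituting one into the other gives q_T = 161/3 and q_B = 277/6.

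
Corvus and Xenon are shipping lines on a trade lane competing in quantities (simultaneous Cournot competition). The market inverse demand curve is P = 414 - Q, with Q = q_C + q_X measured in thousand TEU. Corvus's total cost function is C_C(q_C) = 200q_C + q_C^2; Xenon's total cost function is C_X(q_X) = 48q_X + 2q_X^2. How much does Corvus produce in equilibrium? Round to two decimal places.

39.91

Corvus's profit: π_C = (414 - Q)q_C - (200q_C + q_C²). Setting ∂π_C/∂q_C = 0: 214 - 4q_C - (q_X) = 0.
Xenon's profit: π_X = (414 - Q)q_X - (48q_X + 2q_X²). Setting ∂π_X/∂q_X = 0: 366 - 6q_X - (q_C) = 0.
So q_C = (214 - q_X)/4 and q_X = (366 - q_C)/6.
Solving the pair: q_C = 918/23, q_X = 1250/23.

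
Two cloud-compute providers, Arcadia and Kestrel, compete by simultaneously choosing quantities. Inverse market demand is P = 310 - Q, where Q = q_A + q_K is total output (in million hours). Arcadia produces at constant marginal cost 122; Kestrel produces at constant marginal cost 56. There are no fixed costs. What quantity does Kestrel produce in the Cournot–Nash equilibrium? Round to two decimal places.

Arcadia's profit: π_A = (310 - Q)q_A - (122q_A). Setting ∂π_A/∂q_A = 0: 188 - 2q_A - (q_K) = 0.
Kestrel's first-order condition: 254 - 2q_K - (q_A) = 0.
So q_A = (188 - q_K)/2 and q_K = (254 - q_A)/2.
Substituting one into the other gives q_A = 122/3 and q_K = 320/3.

106.67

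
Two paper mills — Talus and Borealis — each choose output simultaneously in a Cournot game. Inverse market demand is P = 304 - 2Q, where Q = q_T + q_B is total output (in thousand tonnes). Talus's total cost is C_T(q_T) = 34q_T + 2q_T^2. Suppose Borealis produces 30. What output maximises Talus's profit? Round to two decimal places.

26.25

With the rival's output fixed at 30, Talus's profit is π_T = (304 - 2·30 - 2q_T)q_T - (34q_T + 2q_T²) = (244 - 2q_T)q_T - (34q_T + 2q_T²).
∂π_T/∂q_T = 210 - 8q_T = 0, so q_T = 105/4.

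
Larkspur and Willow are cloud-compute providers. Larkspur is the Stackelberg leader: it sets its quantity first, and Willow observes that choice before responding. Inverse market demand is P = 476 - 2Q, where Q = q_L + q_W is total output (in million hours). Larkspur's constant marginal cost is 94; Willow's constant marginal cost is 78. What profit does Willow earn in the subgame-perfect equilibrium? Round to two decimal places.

5778.13

The follower Willow best-responds to any q_L: π_W = (476 - 2Q)q_W - 78q_W.
Setting the follower's marginal profit to zero, 398 - 2q_L - 4q_W = 0, i.e. q_W = (398 - 2q_L)/4.
The leader anticipates this reaction. Substituting into P = 476 - 2Q gives P = 277 - q_L, so π_L = (277 - q_L)q_L - 94q_L.
The leader's first-order condition 183 - 2q_L = 0 yields q_L = 183/2.
Then q_W = (398 - 2·(183/2))/4 = 215/4.
Price P = 476 - 2·(581/4) = 371/2.
Willow's profit: (371/2 - 78)·(215/4) = 5778.1250.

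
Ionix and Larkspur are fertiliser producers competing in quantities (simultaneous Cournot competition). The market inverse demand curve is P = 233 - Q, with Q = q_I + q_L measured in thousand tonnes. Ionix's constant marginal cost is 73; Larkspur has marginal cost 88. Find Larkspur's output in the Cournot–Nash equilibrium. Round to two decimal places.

Ionix's profit: π_I = (233 - Q)q_I - (73q_I). Setting ∂π_I/∂q_I = 0: 160 - 2q_I - (q_L) = 0.
Larkspur's profit: π_L = (233 - Q)q_L - (88q_L). Setting ∂π_L/∂q_L = 0: 145 - 2q_L - (q_I) = 0.
Best responses: q_I = (160 - q_L)/2, q_L = (145 - q_I)/2.
Solving the pair: q_I = 175/3, q_L = 130/3.

43.33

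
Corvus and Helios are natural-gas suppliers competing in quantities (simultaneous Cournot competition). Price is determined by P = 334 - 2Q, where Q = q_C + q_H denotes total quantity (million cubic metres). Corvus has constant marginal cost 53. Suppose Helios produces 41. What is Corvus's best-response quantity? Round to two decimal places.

With the rival's output fixed at 41, Corvus's profit is π_C = (334 - 2·41 - 2q_C)q_C - (53q_C) = (252 - 2q_C)q_C - (53q_C).
∂π_C/∂q_C = 199 - 4q_C = 0, so q_C = 199/4.

49.75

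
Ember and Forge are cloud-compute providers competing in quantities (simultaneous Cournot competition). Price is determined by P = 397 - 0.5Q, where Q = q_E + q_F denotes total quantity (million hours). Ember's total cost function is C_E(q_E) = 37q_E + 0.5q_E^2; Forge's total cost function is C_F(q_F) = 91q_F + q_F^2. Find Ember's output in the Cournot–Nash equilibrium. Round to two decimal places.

161.22

Ember's profit: π_E = (397 - 0.5Q)q_E - (37q_E + (1/2)q_E²). Setting ∂π_E/∂q_E = 0: 360 - 2q_E - (1/2)(q_F) = 0.
Forge's first-order condition: 306 - 3q_F - (1/2)(q_E) = 0.
Rearranging gives the reaction functions q_E = (360 - (1/2)q_F)/2 and q_F = (306 - (1/2)q_E)/3.
Substituting one into the other gives q_E = 161.2174 and q_F = 1728/23.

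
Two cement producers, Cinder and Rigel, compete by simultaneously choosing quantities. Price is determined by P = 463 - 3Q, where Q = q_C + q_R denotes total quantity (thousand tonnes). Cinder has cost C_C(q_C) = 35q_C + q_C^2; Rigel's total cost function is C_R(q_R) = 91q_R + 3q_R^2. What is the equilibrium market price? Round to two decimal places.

266.03

Cinder's profit: π_C = (463 - 3Q)q_C - (35q_C + q_C²). Setting ∂π_C/∂q_C = 0: 428 - 8q_C - 3(q_R) = 0.
Rigel's profit: π_R = (463 - 3Q)q_R - (91q_R + 3q_R²). Setting ∂π_R/∂q_R = 0: 372 - 12q_R - 3(q_C) = 0.
Best responses: q_C = (428 - 3q_R)/8, q_R = (372 - 3q_C)/12.
Substituting one into the other gives q_C = 1340/29 and q_R = 564/29.
Total output Q = 1904/29, so price P = 463 - 3·(1904/29) = 266.0345.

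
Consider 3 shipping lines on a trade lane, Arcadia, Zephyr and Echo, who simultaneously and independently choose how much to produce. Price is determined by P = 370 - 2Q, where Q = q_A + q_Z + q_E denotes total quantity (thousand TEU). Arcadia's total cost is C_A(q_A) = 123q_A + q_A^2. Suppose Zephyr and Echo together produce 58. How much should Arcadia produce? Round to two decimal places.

With rivals' combined output fixed at 58, Arcadia's profit is π_A = (370 - 2·58 - 2q_A)q_A - (123q_A + q_A²) = (254 - 2q_A)q_A - (123q_A + q_A²).
∂π_A/∂q_A = 131 - 6q_A = 0, so q_A = 131/6.

21.83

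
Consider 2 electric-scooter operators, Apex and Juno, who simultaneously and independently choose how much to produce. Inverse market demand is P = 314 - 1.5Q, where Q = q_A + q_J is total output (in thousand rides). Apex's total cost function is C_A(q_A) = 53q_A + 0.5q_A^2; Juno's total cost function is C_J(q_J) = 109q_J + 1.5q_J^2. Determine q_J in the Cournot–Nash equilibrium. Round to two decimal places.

19.70

Apex's profit: π_A = (314 - 1.5Q)q_A - (53q_A + (1/2)q_A²). Setting ∂π_A/∂q_A = 0: 261 - 4q_A - (3/2)(q_J) = 0.
Juno's profit: π_J = (314 - 1.5Q)q_J - (109q_J + (3/2)q_J²). Setting ∂π_J/∂q_J = 0: 205 - 6q_J - (3/2)(q_A) = 0.
Best responses: q_A = (261 - (3/2)q_J)/4, q_J = (205 - (3/2)q_A)/6.
Substituting one into the other gives q_A = 1678/29 and q_J = 1714/87.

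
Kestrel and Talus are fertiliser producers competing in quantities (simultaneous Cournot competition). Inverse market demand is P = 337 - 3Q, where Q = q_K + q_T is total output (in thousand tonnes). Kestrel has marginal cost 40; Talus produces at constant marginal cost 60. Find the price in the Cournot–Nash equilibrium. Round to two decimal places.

Kestrel's profit: π_K = (337 - 3Q)q_K - (40q_K). Setting ∂π_K/∂q_K = 0: 297 - 6q_K - 3(q_T) = 0.
Talus's first-order condition: 277 - 6q_T - 3(q_K) = 0.
Rearranging gives the reaction functions q_K = (297 - 3q_T)/6 and q_T = (277 - 3q_K)/6.
Solving the pair: q_K = 317/9, q_T = 257/9.
Total output Q = 574/9, so price P = 337 - 3·(574/9) = 437/3.

145.67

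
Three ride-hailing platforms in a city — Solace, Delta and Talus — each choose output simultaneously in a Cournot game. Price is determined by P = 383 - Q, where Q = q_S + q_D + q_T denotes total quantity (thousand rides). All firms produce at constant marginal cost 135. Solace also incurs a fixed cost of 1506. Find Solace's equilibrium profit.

A representative firm's profit is π_i = q_i(383 - Q) - 135q_i.
First-order condition (treating rivals' output as given): 248 - 2q_i - Σ_{j≠i} q_j = 0.
By symmetry each firm produces the same amount; substituting Σ_{j≠i} q_j = 2q_i yields q_i = 248/4 = 62.
Price P = 383 - 186 = 197.
Solace's profit: (197 - 135)·62 - 1506 = 2338.

2338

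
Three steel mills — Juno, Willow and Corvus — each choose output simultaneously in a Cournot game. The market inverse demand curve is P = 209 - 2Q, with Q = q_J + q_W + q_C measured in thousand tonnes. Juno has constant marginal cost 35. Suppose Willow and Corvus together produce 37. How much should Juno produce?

With rivals' combined output fixed at 37, Juno's profit is π_J = (209 - 2·37 - 2q_J)q_J - (35q_J) = (135 - 2q_J)q_J - (35q_J).
∂π_J/∂q_J = 100 - 4q_J = 0, so q_J = 25.

25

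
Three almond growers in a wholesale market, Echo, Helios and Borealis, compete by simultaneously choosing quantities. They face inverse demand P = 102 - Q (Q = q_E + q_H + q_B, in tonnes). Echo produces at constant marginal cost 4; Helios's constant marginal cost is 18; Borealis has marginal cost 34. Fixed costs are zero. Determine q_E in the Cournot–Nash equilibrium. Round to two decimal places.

Echo's profit: π_E = (102 - Q)q_E - (4q_E). Setting ∂π_E/∂q_E = 0: 98 - 2q_E - (q_H + q_B) = 0.
Helios's first-order condition: 84 - 2q_H - (q_E + q_B) = 0.
Borealis's profit: π_B = (102 - Q)q_B - (34q_B). Setting ∂π_B/∂q_B = 0: 68 - 2q_B - (q_E + q_H) = 0.
Summing all 3 equations gives 250 − 4Q = 0, hence Q = 125/2.
Back-substituting: q_E = (98 − 125/2) = 71/2, q_H = (84 − 125/2) = 43/2, q_B = (68 − 125/2) = 11/2.

35.50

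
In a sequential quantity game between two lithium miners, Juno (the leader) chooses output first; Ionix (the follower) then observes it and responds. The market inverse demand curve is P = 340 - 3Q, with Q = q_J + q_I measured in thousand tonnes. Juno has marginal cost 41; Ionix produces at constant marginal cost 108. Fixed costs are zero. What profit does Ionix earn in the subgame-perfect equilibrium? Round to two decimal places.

Solve by backward induction. Given q_J, the follower Ionix maximises π_I = (340 - 3q_J - 3q_I)q_I - 108q_I.
∂π_I/∂q_I = 232 - 3q_J - 6q_I = 0 gives the reaction function q_I = (232 - 3q_J)/6.
The leader anticipates this reaction. Substituting into P = 340 - 3Q gives P = 224 - (3/2)q_J, so π_J = (224 - (3/2)q_J)q_J - 41q_J.
Maximising: ∂π_J/∂q_J = 183 - 3q_J = 0, giving q_J = 61.
Then q_I = (232 - 3·61)/6 = 49/6.
Price P = 340 - 3·(415/6) = 265/2.
Ionix's profit: (265/2 - 108)·(49/6) = 200.0833.

200.08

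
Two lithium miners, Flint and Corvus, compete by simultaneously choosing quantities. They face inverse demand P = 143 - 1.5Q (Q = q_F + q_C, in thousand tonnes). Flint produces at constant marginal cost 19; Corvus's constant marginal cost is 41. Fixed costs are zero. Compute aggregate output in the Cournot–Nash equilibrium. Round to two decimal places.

Flint's profit: π_F = (143 - 1.5Q)q_F - (19q_F). Setting ∂π_F/∂q_F = 0: 124 - 3q_F - (3/2)(q_C) = 0.
Corvus's profit: π_C = (143 - 1.5Q)q_C - (41q_C). Setting ∂π_C/∂q_C = 0: 102 - 3q_C - (3/2)(q_F) = 0.
Best responses: q_F = (124 - (3/2)q_C)/3, q_C = (102 - (3/2)q_F)/3.
Solving the pair: q_F = 292/9, q_C = 160/9.
Total output Q = 292/9 + 160/9 = 452/9.

50.22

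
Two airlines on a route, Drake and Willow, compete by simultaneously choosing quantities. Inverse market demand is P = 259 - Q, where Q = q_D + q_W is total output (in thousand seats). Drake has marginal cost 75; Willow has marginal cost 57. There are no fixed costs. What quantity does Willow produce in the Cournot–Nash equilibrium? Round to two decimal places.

73.33

Drake's profit: π_D = (259 - Q)q_D - (75q_D). Setting ∂π_D/∂q_D = 0: 184 - 2q_D - (q_W) = 0.
Willow's first-order condition: 202 - 2q_W - (q_D) = 0.
So q_D = (184 - q_W)/2 and q_W = (202 - q_D)/2.
Substituting one into the other gives q_D = 166/3 and q_W = 220/3.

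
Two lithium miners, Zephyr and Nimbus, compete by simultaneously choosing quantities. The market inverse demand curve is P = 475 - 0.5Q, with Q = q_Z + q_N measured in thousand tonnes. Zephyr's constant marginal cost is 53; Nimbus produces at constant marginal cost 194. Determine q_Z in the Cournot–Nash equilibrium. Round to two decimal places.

Zephyr's profit: π_Z = (475 - 0.5Q)q_Z - (53q_Z). Setting ∂π_Z/∂q_Z = 0: 422 - q_Z - (1/2)(q_N) = 0.
Nimbus's profit: π_N = (475 - 0.5Q)q_N - (194q_N). Setting ∂π_N/∂q_N = 0: 281 - q_N - (1/2)(q_Z) = 0.
Best responses: q_Z = (422 - (1/2)q_N), q_N = (281 - (1/2)q_Z).
Substituting one into the other gives q_Z = 1126/3 and q_N = 280/3.

375.33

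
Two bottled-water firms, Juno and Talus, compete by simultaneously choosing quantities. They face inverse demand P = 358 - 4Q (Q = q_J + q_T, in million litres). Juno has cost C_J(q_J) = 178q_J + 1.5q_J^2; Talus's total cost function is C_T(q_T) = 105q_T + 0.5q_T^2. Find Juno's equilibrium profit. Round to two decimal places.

Juno's profit: π_J = (358 - 4Q)q_J - (178q_J + (3/2)q_J²). Setting ∂π_J/∂q_J = 0: 180 - 11q_J - 4(q_T) = 0.
Talus's profit: π_T = (358 - 4Q)q_T - (105q_T + (1/2)q_T²). Setting ∂π_T/∂q_T = 0: 253 - 9q_T - 4(q_J) = 0.
Best responses: q_J = (180 - 4q_T)/11, q_T = (253 - 4q_J)/9.
Solving the pair: q_J = 608/83, q_T = 24.8554.
Price P = 358 - 4·32.1807 = 229.2771.
Juno's profit: 229.2771·(608/83) - 178·(608/83) - (3/2)(608/83)² = 295.1302.

295.13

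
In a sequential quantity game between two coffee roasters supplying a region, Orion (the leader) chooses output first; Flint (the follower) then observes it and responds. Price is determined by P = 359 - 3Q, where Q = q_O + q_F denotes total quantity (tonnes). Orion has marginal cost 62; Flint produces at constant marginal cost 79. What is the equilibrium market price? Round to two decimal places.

Solve by backward induction. Given q_O, the follower Flint maximises π_F = (359 - 3q_O - 3q_F)q_F - 79q_F.
∂π_F/∂q_F = 280 - 3q_O - 6q_F = 0 gives the reaction function q_F = (280 - 3q_O)/6.
The leader anticipates this reaction. Substituting into P = 359 - 3Q gives P = 219 - (3/2)q_O, so π_O = (219 - (3/2)q_O)q_O - 62q_O.
Leader FOC: 157 - 3q_O = 0, so q_O = 157/3.
Then q_F = (280 - 3·(157/3))/6 = 41/2.
Total output Q = 437/6, so price P = 359 - 3·(437/6) = 281/2.

140.50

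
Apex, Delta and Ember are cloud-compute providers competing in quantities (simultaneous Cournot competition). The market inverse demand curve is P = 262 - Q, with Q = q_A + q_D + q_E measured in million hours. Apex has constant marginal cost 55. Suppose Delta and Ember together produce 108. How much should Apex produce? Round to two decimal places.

With rivals' combined output fixed at 108, Apex's profit is π_A = (262 - 108 - q_A)q_A - (55q_A) = (154 - q_A)q_A - (55q_A).
∂π_A/∂q_A = 99 - 2q_A = 0, so q_A = 99/2.

49.50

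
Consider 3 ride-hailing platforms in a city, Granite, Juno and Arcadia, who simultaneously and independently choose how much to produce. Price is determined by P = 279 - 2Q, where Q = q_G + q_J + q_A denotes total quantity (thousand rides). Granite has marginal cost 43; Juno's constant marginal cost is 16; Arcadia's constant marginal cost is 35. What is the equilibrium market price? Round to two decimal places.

93.25

Granite's profit: π_G = (279 - 2Q)q_G - (43q_G). Setting ∂π_G/∂q_G = 0: 236 - 4q_G - 2(q_J + q_A) = 0.
Juno's first-order condition: 263 - 4q_J - 2(q_G + q_A) = 0.
Arcadia's profit: π_A = (279 - 2Q)q_A - (35q_A). Setting ∂π_A/∂q_A = 0: 244 - 4q_A - 2(q_G + q_J) = 0.
Adding the 3 conditions: 743 − 4Q − 4Q = 0, i.e. Q = 743/8.
Back-substituting: q_G = (236 − 743/4)/2 = 201/8, q_J = (263 − 743/4)/2 = 309/8, q_A = (244 − 743/4)/2 = 233/8.
Total output Q = 743/8, so price P = 279 - 2·(743/8) = 373/4.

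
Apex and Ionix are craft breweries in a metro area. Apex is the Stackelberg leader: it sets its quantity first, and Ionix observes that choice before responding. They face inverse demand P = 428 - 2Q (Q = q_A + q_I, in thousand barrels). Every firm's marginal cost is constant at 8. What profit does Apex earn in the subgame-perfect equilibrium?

11025

Solve by backward induction. Given q_A, the follower Ionix maximises π_I = (428 - 2q_A - 2q_I)q_I - 8q_I.
∂π_I/∂q_I = 420 - 2q_A - 4q_I = 0 gives the reaction function q_I = (420 - 2q_A)/4.
Apex substitutes q_I(q_A) into its own profit: π_A = q_A(428 - 2q_A - (420 - 2q_A)/2) - 8q_A = (218 - q_A)q_A - 8q_A.
The leader's first-order condition 210 - 2q_A = 0 yields q_A = 105.
Then q_I = (420 - 2·105)/4 = 105/2.
Price P = 428 - 2·(315/2) = 113.
Apex's profit: (113 - 8)·105 = 11025.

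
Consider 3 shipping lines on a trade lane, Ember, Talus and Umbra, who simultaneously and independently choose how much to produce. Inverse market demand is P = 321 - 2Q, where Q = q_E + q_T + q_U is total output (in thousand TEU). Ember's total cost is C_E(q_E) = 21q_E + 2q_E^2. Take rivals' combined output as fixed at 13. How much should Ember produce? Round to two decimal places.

With rivals' combined output fixed at 13, Ember's profit is π_E = (321 - 2·13 - 2q_E)q_E - (21q_E + 2q_E²) = (295 - 2q_E)q_E - (21q_E + 2q_E²).
∂π_E/∂q_E = 274 - 8q_E = 0, so q_E = 137/4.

34.25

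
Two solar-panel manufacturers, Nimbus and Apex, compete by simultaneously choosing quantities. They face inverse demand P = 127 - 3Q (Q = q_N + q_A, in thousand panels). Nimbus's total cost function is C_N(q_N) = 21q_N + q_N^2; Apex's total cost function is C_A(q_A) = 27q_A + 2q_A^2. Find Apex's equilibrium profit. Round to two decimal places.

Nimbus's profit: π_N = (127 - 3Q)q_N - (21q_N + q_N²). Setting ∂π_N/∂q_N = 0: 106 - 8q_N - 3(q_A) = 0.
Apex's first-order condition: 100 - 10q_A - 3(q_N) = 0.
Best responses: q_N = (106 - 3q_A)/8, q_A = (100 - 3q_N)/10.
Solving the pair: q_N = 760/71, q_A = 482/71.
Price P = 127 - 3·(1242/71) = 74.5211.
Apex's profit: 74.5211·(482/71) - 27·(482/71) - 2(482/71)² = 230.4344.

230.43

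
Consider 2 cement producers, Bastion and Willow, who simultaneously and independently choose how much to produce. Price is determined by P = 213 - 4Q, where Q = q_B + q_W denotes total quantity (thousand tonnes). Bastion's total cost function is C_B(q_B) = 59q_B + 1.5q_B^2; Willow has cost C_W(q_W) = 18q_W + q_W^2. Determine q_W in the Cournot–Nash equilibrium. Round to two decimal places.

Bastion's profit: π_B = (213 - 4Q)q_B - (59q_B + (3/2)q_B²). Setting ∂π_B/∂q_B = 0: 154 - 11q_B - 4(q_W) = 0.
Willow's profit: π_W = (213 - 4Q)q_W - (18q_W + q_W²). Setting ∂π_W/∂q_W = 0: 195 - 10q_W - 4(q_B) = 0.
So q_B = (154 - 4q_W)/11 and q_W = (195 - 4q_B)/10.
Solving the pair: q_B = 380/47, q_W = 1529/94.

16.27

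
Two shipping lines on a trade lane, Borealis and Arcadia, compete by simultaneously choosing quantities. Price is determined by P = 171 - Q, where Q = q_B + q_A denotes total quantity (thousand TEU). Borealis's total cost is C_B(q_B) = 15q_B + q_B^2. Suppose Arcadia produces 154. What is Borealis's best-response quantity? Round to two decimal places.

With the rival's output fixed at 154, Borealis's profit is π_B = (171 - 154 - q_B)q_B - (15q_B + q_B²) = (17 - q_B)q_B - (15q_B + q_B²).
∂π_B/∂q_B = 2 - 4q_B = 0, so q_B = 1/2.

0.50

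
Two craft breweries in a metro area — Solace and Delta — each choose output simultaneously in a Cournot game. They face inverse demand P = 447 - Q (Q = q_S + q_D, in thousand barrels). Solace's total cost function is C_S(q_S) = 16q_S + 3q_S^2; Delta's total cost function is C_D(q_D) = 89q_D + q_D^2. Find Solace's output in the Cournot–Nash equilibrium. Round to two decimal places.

44.06

Solace's profit: π_S = (447 - Q)q_S - (16q_S + 3q_S²). Setting ∂π_S/∂q_S = 0: 431 - 8q_S - (q_D) = 0.
Delta's profit: π_D = (447 - Q)q_D - (89q_D + q_D²). Setting ∂π_D/∂q_D = 0: 358 - 4q_D - (q_S) = 0.
Best responses: q_S = (431 - q_D)/8, q_D = (358 - q_S)/4.
Solving the pair: q_S = 1366/31, q_D = 78.4839.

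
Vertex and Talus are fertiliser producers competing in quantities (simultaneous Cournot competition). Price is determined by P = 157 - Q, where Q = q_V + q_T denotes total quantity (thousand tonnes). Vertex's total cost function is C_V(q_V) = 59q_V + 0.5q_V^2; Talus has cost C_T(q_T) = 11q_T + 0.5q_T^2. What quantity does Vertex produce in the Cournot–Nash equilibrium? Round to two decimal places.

18.50

Vertex's profit: π_V = (157 - Q)q_V - (59q_V + (1/2)q_V²). Setting ∂π_V/∂q_V = 0: 98 - 3q_V - (q_T) = 0.
Talus's first-order condition: 146 - 3q_T - (q_V) = 0.
Best responses: q_V = (98 - q_T)/3, q_T = (146 - q_V)/3.
Solving the pair: q_V = 37/2, q_T = 85/2.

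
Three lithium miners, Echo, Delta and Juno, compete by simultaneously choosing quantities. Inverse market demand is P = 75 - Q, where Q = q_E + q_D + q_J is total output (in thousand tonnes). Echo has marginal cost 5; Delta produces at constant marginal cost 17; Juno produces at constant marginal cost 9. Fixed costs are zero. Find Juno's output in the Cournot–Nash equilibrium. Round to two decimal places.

17.50

Echo's profit: π_E = (75 - Q)q_E - (5q_E). Setting ∂π_E/∂q_E = 0: 70 - 2q_E - (q_D + q_J) = 0.
Delta's first-order condition: 58 - 2q_D - (q_E + q_J) = 0.
Juno's first-order condition: 66 - 2q_J - (q_E + q_D) = 0.
Adding the 3 conditions: 194 − 2Q − 2Q = 0, i.e. Q = 97/2.
Back-substituting: q_E = (70 − 97/2) = 43/2, q_D = (58 − 97/2) = 19/2, q_J = (66 − 97/2) = 35/2.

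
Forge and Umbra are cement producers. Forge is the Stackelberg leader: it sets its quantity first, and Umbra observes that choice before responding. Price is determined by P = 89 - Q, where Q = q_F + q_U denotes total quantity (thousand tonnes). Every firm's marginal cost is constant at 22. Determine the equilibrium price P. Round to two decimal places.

38.75

The follower Umbra best-responds to any q_F: π_U = (89 - Q)q_U - 22q_U.
∂π_U/∂q_U = 67 - q_F - 2q_U = 0 gives the reaction function q_U = (67 - q_F)/2.
Forge substitutes q_U(q_F) into its own profit: π_F = q_F(89 - q_F - (67 - q_F)/2) - 22q_F = (111/2 - (1/2)q_F)q_F - 22q_F.
Maximising: ∂π_F/∂q_F = 67/2 - q_F = 0, giving q_F = 67/2.
Then q_U = (67 - 67/2)/2 = 67/4.
Total output Q = 201/4, so price P = 89 - 201/4 = 155/4.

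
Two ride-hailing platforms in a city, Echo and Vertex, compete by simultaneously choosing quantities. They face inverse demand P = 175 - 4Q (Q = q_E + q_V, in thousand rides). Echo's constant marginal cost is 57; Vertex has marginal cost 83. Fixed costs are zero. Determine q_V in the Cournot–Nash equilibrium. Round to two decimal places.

Echo's profit: π_E = (175 - 4Q)q_E - (57q_E). Setting ∂π_E/∂q_E = 0: 118 - 8q_E - 4(q_V) = 0.
Vertex's first-order condition: 92 - 8q_V - 4(q_E) = 0.
Rearranging gives the reaction functions q_E = (118 - 4q_V)/8 and q_V = (92 - 4q_E)/8.
Solving the pair: q_E = 12, q_V = 11/2.

5.50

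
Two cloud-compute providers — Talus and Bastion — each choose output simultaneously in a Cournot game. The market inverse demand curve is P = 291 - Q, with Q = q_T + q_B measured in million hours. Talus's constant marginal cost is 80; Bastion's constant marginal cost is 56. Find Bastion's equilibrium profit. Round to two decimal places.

7453.44

Talus's profit: π_T = (291 - Q)q_T - (80q_T). Setting ∂π_T/∂q_T = 0: 211 - 2q_T - (q_B) = 0.
Bastion's first-order condition: 235 - 2q_B - (q_T) = 0.
Best responses: q_T = (211 - q_B)/2, q_B = (235 - q_T)/2.
Solving the pair: q_T = 187/3, q_B = 259/3.
Price P = 291 - 446/3 = 427/3.
Bastion's profit: (427/3 - 56)·(259/3) = 7453.4444.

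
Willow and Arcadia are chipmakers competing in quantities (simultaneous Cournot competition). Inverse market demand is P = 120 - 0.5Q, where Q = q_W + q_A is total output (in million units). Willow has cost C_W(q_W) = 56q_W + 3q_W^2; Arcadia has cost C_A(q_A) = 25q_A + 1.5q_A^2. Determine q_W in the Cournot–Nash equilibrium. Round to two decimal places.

7.51

Willow's profit: π_W = (120 - 0.5Q)q_W - (56q_W + 3q_W²). Setting ∂π_W/∂q_W = 0: 64 - 7q_W - (1/2)(q_A) = 0.
Arcadia's profit: π_A = (120 - 0.5Q)q_A - (25q_A + (3/2)q_A²). Setting ∂π_A/∂q_A = 0: 95 - 4q_A - (1/2)(q_W) = 0.
Rearranging gives the reaction functions q_W = (64 - (1/2)q_A)/7 and q_A = (95 - (1/2)q_W)/4.
Substituting one into the other gives q_W = 278/37 and q_A = 844/37.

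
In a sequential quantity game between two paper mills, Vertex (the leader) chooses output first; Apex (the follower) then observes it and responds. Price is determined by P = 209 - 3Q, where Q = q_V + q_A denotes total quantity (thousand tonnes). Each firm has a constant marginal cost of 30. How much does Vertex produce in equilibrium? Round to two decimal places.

Solve by backward induction. Given q_V, the follower Apex maximises π_A = (209 - 3q_V - 3q_A)q_A - 30q_A.
Follower FOC: 179 - 3q_V - 6q_A = 0, so q_A(q_V) = (179 - 3q_V)/6.
Vertex substitutes q_A(q_V) into its own profit: π_V = q_V(209 - 3q_V - (179 - 3q_V)/2) - 30q_V = (239/2 - (3/2)q_V)q_V - 30q_V.
Maximising: ∂π_V/∂q_V = 179/2 - 3q_V = 0, giving q_V = 179/6.
Then q_A = (179 - 3·(179/6))/6 = 179/12.

29.83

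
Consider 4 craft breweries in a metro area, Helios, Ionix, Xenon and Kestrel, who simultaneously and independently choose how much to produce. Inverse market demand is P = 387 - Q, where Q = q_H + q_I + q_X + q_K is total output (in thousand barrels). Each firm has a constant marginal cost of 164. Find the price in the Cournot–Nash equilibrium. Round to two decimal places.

208.60

Each firm earns π_i = (387 - Q)q_i - 164q_i.
First-order condition (treating rivals' output as given): 223 - 2q_i - Σ_{j≠i} q_j = 0.
By symmetry each firm produces the same amount; substituting Σ_{j≠i} q_j = 3q_i yields q_i = 223/5.
Total output Q = 892/5, so price P = 387 - 892/5 = 1043/5.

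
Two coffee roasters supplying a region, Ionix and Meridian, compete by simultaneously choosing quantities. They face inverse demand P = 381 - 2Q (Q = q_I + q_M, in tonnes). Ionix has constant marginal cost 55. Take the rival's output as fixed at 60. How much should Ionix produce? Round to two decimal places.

51.50

With the rival's output fixed at 60, Ionix's profit is π_I = (381 - 2·60 - 2q_I)q_I - (55q_I) = (261 - 2q_I)q_I - (55q_I).
∂π_I/∂q_I = 206 - 4q_I = 0, so q_I = 103/2.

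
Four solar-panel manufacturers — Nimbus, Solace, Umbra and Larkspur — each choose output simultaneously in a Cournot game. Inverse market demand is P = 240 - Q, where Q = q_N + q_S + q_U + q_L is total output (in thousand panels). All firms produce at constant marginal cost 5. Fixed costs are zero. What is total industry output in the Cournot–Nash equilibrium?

188

A representative firm's profit is π_i = q_i(240 - Q) - 5q_i.
Setting ∂π_i/∂q_i = 0 with rivals' quantities fixed: 235 - 2q_i - Σ_{j≠i} q_j = 0.
With identical firms every q_j equals q_i, so Σ_{j≠i} q_j = 3q_i and 235 = 5q_i, giving q_i = 47.
Total output Q = 47 + 47 + 47 + 47 = 188.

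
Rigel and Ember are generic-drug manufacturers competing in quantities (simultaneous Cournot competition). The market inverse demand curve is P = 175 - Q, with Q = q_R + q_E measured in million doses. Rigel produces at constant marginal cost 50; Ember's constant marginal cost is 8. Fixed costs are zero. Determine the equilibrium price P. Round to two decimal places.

Rigel's profit: π_R = (175 - Q)q_R - (50q_R). Setting ∂π_R/∂q_R = 0: 125 - 2q_R - (q_E) = 0.
Ember's profit: π_E = (175 - Q)q_E - (8q_E). Setting ∂π_E/∂q_E = 0: 167 - 2q_E - (q_R) = 0.
Rearranging gives the reaction functions q_R = (125 - q_E)/2 and q_E = (167 - q_R)/2.
Solving the pair: q_R = 83/3, q_E = 209/3.
Total output Q = 292/3, so price P = 175 - 292/3 = 233/3.

77.67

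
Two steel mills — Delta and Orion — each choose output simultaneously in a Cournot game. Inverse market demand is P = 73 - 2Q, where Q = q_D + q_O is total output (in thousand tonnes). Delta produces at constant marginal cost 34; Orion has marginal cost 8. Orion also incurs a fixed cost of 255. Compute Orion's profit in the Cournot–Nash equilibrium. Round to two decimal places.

Delta's profit: π_D = (73 - 2Q)q_D - (34q_D). Setting ∂π_D/∂q_D = 0: 39 - 4q_D - 2(q_O) = 0.
Orion's first-order condition: 65 - 4q_O - 2(q_D) = 0.
So q_D = (39 - 2q_O)/4 and q_O = (65 - 2q_D)/4.
Solving the pair: q_D = 13/6, q_O = 91/6.
Price P = 73 - 2·(52/3) = 115/3.
Orion's profit: (115/3 - 8)·(91/6) - 255 = 205.0556.

205.06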